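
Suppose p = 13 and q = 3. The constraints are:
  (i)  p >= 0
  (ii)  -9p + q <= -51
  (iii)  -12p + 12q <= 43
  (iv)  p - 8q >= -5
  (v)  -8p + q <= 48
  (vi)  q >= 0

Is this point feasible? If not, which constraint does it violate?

not feasible — violates (iv)

Constraint (iv): p - 8q = -11, which is not ≥ -5. All other constraints are satisfied.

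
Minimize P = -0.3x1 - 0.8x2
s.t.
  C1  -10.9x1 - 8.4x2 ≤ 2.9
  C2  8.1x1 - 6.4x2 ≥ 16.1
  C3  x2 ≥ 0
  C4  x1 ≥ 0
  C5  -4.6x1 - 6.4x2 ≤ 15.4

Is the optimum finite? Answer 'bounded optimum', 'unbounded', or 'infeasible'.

unbounded

From the feasible point (161/81, 0), moving in the direction (6.4, 8.1) keeps every constraint satisfied while P decreases without bound.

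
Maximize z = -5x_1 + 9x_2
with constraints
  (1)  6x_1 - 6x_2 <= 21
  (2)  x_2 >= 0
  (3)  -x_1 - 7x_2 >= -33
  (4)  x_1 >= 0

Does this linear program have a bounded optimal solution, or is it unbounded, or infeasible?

bounded optimum

Vertices and z = -5x_1 + 9x_2:
  (7/2, 0) → z = -35/2
  (115/16, 59/16) → z = -11/4
  (0, 0) → z = 0
  (0, 33/7) → z = 297/7
The feasible region has finitely many vertices and no improving ray; the maximum is 297/7 at (0, 33/7).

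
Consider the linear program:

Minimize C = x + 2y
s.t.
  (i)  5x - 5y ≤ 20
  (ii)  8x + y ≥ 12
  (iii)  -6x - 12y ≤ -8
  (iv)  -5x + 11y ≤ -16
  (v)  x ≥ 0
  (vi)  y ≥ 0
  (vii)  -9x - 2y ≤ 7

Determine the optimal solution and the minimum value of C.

x = 16/5, y = 0, minimum C = 16/5

Feasible corners and C = x + 2y:
  (14/3, 2/3) → C = 6
  (4, 0) → C = 4
  (16/5, 0) → C = 16/5

The optimum lies where -5x + 11y = -16 and y = 0.
Solving simultaneously gives x = 16/5, y = 0.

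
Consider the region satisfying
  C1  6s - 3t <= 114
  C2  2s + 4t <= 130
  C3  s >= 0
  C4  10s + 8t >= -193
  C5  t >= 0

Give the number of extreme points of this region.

4

Of the 10 pairwise boundary intersections, those satisfying every inequality are:
  (141/5, 92/5)
  (19, 0)
  (0, 65/2)
  (0, 0)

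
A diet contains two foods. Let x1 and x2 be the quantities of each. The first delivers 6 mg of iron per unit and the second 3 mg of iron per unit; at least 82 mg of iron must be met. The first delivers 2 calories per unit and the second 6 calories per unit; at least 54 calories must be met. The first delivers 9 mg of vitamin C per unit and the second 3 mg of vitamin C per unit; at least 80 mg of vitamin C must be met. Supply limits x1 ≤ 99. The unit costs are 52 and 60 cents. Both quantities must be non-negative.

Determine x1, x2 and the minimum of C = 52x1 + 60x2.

The feasible region is unbounded (it extends along (0, 1)), but C strictly increases along every unbounded feasible direction, so there is no improving ray and the minimum is attained at a vertex.

The binding constraints are 6x1 + 3x2 = 82 and 2x1 + 6x2 = 54.
Solving simultaneously gives x1 = 11, x2 = 16/3.

x1 = 11, x2 = 16/3, minimum C = 892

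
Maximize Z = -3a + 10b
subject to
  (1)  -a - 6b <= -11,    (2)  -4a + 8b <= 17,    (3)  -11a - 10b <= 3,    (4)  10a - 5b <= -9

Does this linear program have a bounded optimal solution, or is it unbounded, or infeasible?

bounded optimum

Extreme points and Z = -3a + 10b:
  (-7/16, 61/32) → Z = 163/8
  (1/65, 119/65) → Z = 1187/65
  (13/60, 67/30) → Z = 1301/60
The feasible region has finitely many vertices and no improving ray; the maximum is 1301/60 at (13/60, 67/30).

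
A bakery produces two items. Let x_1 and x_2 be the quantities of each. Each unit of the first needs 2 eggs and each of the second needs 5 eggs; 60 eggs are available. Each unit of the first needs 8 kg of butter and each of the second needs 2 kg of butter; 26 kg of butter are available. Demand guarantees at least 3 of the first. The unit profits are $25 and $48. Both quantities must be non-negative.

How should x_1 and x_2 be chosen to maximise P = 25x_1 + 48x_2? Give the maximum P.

x_1 = 3, x_2 = 1, maximum P = 123

Vertices and P = 25x_1 + 48x_2:
  (13/4, 0) → P = 325/4
  (3, 0) → P = 75
  (3, 1) → P = 123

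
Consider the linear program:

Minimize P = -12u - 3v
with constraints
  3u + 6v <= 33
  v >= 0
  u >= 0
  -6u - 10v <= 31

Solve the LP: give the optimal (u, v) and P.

Vertices and P = -12u - 3v:
  (11, 0) → P = -132
  (0, 11/2) → P = -33/2
  (0, 0) → P = 0

At the optimal vertex, 3u + 6v = 33 and v = 0.
Solving simultaneously gives u = 11, v = 0.

u = 11, v = 0, minimum P = -132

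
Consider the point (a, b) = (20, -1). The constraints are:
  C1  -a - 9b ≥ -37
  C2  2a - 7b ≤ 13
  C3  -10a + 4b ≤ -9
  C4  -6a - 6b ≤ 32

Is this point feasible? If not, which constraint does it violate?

Constraint C2: 2a - 7b = 47, which is not ≤ 13. All other constraints are satisfied.

not feasible — violates C2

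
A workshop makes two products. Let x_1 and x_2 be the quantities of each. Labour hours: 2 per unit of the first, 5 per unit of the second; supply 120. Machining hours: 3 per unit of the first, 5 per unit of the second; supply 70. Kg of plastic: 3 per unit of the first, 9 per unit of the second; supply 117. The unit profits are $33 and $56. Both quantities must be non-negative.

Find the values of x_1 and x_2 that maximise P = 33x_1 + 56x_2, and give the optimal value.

x_1 = 15/4, x_2 = 47/4, maximum P = 3127/4

Feasible corners and P = 33x_1 + 56x_2:
  (0, 0) → P = 0
  (0, 13) → P = 728
  (70/3, 0) → P = 770
  (15/4, 47/4) → P = 3127/4

The optimum lies where 3x_1 + 5x_2 = 70 and 3x_1 + 9x_2 = 117.
Solving simultaneously gives x_1 = 15/4, x_2 = 47/4.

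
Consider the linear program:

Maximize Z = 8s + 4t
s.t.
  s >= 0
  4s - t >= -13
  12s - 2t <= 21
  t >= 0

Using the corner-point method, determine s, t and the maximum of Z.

Extreme points and Z = 8s + 4t:
  (0, 13) → Z = 52
  (0, 0) → Z = 0
  (47/4, 60) → Z = 334
  (7/4, 0) → Z = 14

s = 47/4, t = 60, maximum Z = 334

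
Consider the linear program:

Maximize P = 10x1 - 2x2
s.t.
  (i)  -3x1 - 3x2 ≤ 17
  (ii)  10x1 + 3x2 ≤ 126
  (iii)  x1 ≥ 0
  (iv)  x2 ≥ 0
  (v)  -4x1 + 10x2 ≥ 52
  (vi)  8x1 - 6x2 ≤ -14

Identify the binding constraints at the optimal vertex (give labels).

Vertices and P = 10x1 - 2x2:
  (0, 42) → P = -84
  (17/2, 41/3) → P = 173/3
  (0, 26/5) → P = -52/5
  (43/14, 45/7) → P = 125/7

The maximum is at (17/2, 41/3). Substituting into each constraint, equality holds for (ii) and (vi); the remaining constraints have slack.

(ii) and (vi)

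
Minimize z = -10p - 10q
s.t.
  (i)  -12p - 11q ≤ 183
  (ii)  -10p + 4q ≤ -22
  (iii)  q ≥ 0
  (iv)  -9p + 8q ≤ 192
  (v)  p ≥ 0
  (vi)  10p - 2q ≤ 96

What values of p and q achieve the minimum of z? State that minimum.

Corner points and z = -10p - 10q:
  (11/5, 0) → z = -22
  (17, 37) → z = -540
  (48/5, 0) → z = -96

The binding constraints are -10p + 4q = -22 and 10p - 2q = 96.
Solving simultaneously gives p = 17, q = 37.

p = 17, q = 37, minimum z = -540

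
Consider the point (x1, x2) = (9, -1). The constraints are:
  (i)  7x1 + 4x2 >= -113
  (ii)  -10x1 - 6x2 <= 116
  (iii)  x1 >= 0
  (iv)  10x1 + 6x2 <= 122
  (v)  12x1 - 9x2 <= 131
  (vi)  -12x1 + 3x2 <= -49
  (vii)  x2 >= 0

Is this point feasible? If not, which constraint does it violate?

not feasible — violates (vii)

Constraint (vii): x2 = -1, which is not ≥ 0. All other constraints are satisfied.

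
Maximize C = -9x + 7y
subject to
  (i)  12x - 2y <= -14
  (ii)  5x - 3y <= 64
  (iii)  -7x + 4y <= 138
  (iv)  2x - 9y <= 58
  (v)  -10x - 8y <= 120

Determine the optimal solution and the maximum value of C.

Corner points and C = -9x + 7y:
  (110/17, 779/17) → C = 4463/17
  (-121/52, -181/26) → C = -1445/52
  (-33/2, 45/8) → C = 1503/8
  (-308/53, -410/53) → C = -98/53

The optimum lies where 12x - 2y = -14 and -7x + 4y = 138.
Solving simultaneously gives x = 110/17, y = 779/17.

x = 110/17, y = 779/17, maximum C = 4463/17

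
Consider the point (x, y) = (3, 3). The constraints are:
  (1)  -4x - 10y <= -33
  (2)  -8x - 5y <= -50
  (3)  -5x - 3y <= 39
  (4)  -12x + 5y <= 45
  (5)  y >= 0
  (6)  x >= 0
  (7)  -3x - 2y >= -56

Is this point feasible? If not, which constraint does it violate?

not feasible — violates (2)

Constraint (2): -8x - 5y = -39, which is not ≤ -50. All other constraints are satisfied.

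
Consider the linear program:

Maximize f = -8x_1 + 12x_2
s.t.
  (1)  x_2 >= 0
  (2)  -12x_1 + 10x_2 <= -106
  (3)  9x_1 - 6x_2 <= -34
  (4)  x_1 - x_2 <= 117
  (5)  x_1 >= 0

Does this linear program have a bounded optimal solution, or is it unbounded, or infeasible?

infeasible

The boundaries x_2 = 0 and -12x_1 + 10x_2 = -106 meet at (53/6, 0), but that point violates 9x_1 - 6x_2 ≤ -34. Every candidate vertex is excluded by some other constraint, so the feasible region is empty.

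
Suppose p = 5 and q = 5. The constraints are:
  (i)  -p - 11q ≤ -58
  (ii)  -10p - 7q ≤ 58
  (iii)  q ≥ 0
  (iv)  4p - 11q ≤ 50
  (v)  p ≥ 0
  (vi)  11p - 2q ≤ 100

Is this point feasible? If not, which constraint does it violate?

feasible

(i): -60 ≤ -58 ✓
(ii): -85 ≤ 58 ✓
(iii): 5 ≥ 0 ✓
(iv): -35 ≤ 50 ✓
(v): 5 ≥ 0 ✓
(vi): 45 ≤ 100 ✓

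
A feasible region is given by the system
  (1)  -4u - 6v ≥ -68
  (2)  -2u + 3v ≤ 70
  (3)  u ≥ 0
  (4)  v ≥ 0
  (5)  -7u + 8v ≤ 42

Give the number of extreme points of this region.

The feasible vertices (each the meet of two boundaries and inside every other half-plane) are:
  (17, 0)
  (146/37, 322/37)
  (0, 0)
  (0, 21/4)

4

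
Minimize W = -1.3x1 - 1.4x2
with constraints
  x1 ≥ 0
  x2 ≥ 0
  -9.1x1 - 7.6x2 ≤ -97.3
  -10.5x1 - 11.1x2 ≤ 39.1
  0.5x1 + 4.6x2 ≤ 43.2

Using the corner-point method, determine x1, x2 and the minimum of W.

Extreme points and W = -1.3x1 - 1.4x2:
  (139/13, 0) → W = -139/10
  (432/5, 0) → W = -2808/25
  (5963/1903, 34447/3806) → W = -14484/865

The optimum lies where x2 = 0 and 0.5x1 + 4.6x2 = 43.2.
Solving simultaneously gives x1 = 432/5, x2 = 0.

x1 = 86.4, x2 = 0, minimum W = -112.32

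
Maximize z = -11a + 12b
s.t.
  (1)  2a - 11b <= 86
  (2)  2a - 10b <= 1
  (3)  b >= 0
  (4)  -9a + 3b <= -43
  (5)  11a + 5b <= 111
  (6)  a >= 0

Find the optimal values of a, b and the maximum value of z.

a = 274/39, b = 263/39, maximum z = 142/39

Extreme points and z = -11a + 12b:
  (61/12, 11/12) → z = -539/12
  (223/24, 211/120) → z = -9733/120
  (274/39, 263/39) → z = 142/39

At the optimal vertex, -9a + 3b = -43 and 11a + 5b = 111.
Solving simultaneously gives a = 274/39, b = 263/39.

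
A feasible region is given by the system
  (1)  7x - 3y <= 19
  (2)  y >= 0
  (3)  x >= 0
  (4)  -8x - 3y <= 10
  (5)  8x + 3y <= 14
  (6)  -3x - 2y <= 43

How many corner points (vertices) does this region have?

3

Of the 14 pairwise boundary intersections, those satisfying every inequality are:
  (0, 0)
  (7/4, 0)
  (0, 14/3)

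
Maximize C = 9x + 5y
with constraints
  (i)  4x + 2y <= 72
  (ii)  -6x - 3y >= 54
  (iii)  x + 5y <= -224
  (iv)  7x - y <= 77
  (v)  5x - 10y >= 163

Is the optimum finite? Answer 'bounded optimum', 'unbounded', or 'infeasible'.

bounded optimum

Corner points and C = 9x + 5y:
  (161/36, -1645/36) → C = -1694/9
  (-285/7, -1283/35) → C = -3848/7
The feasible region has finitely many vertices and no improving ray; the maximum is -1694/9 at (161/36, -1645/36).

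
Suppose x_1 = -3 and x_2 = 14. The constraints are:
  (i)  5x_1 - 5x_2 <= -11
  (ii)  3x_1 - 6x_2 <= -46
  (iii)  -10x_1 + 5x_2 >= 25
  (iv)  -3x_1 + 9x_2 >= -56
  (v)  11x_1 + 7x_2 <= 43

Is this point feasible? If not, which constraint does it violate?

Constraint (v): 11x_1 + 7x_2 = 65, which is not ≤ 43. All other constraints are satisfied.

not feasible — violates (v)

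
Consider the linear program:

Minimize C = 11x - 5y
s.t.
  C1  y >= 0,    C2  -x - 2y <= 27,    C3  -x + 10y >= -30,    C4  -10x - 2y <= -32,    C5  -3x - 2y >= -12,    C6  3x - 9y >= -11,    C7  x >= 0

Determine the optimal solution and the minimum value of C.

Feasible corners and C = 11x - 5y:
  (16/5, 0) → C = 176/5
  (4, 0) → C = 44
  (20/7, 12/7) → C = 160/7

The optimum lies where -10x - 2y = -32 and -3x - 2y = -12.
Solving simultaneously gives x = 20/7, y = 12/7.

x = 20/7, y = 12/7, minimum C = 160/7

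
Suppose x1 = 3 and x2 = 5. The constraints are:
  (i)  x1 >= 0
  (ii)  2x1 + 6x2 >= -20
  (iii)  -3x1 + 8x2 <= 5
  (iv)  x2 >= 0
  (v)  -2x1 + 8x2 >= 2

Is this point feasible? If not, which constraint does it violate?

not feasible — violates (iii)

Constraint (iii): -3x1 + 8x2 = 31, which is not ≤ 5. All other constraints are satisfied.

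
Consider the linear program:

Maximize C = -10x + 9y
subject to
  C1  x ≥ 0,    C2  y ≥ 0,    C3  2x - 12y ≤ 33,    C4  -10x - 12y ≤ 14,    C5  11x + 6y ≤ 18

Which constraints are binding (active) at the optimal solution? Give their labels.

Feasible corners and C = -10x + 9y:
  (0, 0) → C = 0
  (0, 3) → C = 27
  (18/11, 0) → C = -180/11

The maximum is at (0, 3). Substituting into each constraint, equality holds for C1 and C5; the remaining constraints have slack.

C1 and C5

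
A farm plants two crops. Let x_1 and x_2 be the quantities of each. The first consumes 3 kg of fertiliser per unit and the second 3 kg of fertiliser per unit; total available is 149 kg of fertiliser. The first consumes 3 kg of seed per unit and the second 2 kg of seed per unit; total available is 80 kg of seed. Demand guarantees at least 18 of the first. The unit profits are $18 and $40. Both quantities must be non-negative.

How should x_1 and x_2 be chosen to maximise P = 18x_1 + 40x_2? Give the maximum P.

Corner points and P = 18x_1 + 40x_2:
  (80/3, 0) → P = 480
  (18, 0) → P = 324
  (18, 13) → P = 844

The optimum lies where 3x_1 + 2x_2 = 80 and x_1 = 18.
Solving simultaneously gives x_1 = 18, x_2 = 13.

x_1 = 18, x_2 = 13, maximum P = 844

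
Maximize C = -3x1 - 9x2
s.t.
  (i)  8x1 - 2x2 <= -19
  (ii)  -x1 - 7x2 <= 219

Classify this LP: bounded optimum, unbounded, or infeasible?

From the feasible point (-571/58, -1733/58), moving in the direction (-7, 1) keeps every constraint satisfied while C increases without bound.

unbounded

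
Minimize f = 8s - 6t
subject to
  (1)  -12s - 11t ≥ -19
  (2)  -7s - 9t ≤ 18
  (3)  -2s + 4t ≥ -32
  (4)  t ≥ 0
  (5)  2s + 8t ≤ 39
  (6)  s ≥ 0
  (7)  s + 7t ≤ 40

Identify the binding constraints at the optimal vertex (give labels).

(1) and (6)

Vertices and f = 8s - 6t:
  (19/12, 0) → f = 38/3
  (0, 19/11) → f = -114/11
  (0, 0) → f = 0

The minimum is at (0, 19/11). Substituting into each constraint, equality holds for (1) and (6); the remaining constraints have slack.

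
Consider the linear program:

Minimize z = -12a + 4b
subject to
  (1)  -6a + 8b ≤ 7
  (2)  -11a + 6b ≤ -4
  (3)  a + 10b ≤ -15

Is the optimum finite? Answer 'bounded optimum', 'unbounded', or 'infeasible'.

From the feasible point (-25/58, -169/116), moving in the direction (10, -1) keeps every constraint satisfied while z decreases without bound.

unbounded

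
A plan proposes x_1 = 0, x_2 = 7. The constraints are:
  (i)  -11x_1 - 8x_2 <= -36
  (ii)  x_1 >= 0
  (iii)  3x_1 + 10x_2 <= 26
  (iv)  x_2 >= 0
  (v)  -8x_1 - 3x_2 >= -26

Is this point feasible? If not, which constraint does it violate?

not feasible — violates (iii)

Constraint (iii): 3x_1 + 10x_2 = 70, which is not ≤ 26. All other constraints are satisfied.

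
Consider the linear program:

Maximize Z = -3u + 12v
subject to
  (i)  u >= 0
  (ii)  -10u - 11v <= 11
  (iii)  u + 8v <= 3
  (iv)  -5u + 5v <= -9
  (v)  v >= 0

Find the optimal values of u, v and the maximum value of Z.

u = 29/15, v = 2/15, maximum Z = -21/5

Feasible corners and Z = -3u + 12v:
  (29/15, 2/15) → Z = -21/5
  (3, 0) → Z = -9
  (9/5, 0) → Z = -27/5

At the optimal vertex, u + 8v = 3 and -5u + 5v = -9.
Solving simultaneously gives u = 29/15, v = 2/15.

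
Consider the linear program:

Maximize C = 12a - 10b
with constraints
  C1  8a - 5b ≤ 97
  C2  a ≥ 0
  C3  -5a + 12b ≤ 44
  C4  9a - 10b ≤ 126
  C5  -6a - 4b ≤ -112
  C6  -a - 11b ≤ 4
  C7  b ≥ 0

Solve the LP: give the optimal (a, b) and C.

Corner points and C = 12a - 10b:
  (1384/71, 837/71) → C = 8238/71
  (474/31, 157/31) → C = 4118/31
  (292/23, 206/23) → C = 1444/23

The binding constraints are 8a - 5b = 97 and -6a - 4b = -112.
Solving simultaneously gives a = 474/31, b = 157/31.

a = 474/31, b = 157/31, maximum C = 4118/31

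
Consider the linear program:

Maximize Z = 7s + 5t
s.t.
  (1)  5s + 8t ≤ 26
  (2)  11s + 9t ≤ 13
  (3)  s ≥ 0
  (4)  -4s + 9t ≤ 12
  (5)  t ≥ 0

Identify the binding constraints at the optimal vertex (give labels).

Vertices and Z = 7s + 5t:
  (1/15, 184/135) → Z = 983/135
  (13/11, 0) → Z = 91/11
  (0, 4/3) → Z = 20/3
  (0, 0) → Z = 0

The maximum is at (13/11, 0). Substituting into each constraint, equality holds for (2) and (5); the remaining constraints have slack.

(2) and (5)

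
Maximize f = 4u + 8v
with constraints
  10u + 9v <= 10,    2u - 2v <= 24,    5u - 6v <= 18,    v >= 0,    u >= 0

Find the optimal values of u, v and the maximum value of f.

u = 0, v = 10/9, maximum f = 80/9

Vertices and f = 4u + 8v:
  (1, 0) → f = 4
  (0, 10/9) → f = 80/9
  (0, 0) → f = 0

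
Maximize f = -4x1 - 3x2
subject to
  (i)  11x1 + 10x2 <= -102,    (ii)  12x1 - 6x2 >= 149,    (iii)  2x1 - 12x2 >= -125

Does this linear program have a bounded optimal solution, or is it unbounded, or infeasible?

From the feasible point (439/93, -2863/186), moving in the direction (-6, -12) keeps every constraint satisfied while f increases without bound.

unbounded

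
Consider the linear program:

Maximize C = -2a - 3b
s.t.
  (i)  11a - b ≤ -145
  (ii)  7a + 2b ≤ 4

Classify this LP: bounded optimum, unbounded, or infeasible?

From the feasible point (-286/29, 1059/29), moving in the direction (-1, -11) keeps every constraint satisfied while C increases without bound.

unbounded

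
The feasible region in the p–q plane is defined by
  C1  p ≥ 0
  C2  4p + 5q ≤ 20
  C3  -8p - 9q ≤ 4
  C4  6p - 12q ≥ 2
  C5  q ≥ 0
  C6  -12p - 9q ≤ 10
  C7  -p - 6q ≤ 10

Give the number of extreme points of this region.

Of the 21 pairwise boundary intersections, those satisfying every inequality are:
  (125/39, 56/39)
  (5, 0)
  (1/3, 0)

3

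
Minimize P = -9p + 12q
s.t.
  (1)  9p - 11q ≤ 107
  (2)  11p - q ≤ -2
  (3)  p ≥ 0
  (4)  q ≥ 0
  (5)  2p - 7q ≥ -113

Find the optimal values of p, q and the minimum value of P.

Extreme points and P = -9p + 12q:
  (0, 2) → P = 24
  (33/25, 413/25) → P = 4659/25
  (0, 113/7) → P = 1356/7

The optimum lies where 11p - q = -2 and p = 0.
Solving simultaneously gives p = 0, q = 2.

p = 0, q = 2, minimum P = 24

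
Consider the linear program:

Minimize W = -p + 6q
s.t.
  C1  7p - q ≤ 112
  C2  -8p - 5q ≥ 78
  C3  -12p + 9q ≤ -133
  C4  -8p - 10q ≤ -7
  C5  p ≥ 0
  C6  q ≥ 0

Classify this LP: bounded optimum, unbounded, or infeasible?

infeasible

The boundaries 7p - q = 112 and -12p + 9q = -133 meet at (875/51, 413/51), but that point violates -8p - 5q ≥ 78. Every candidate vertex is excluded by some other constraint, so the feasible region is empty.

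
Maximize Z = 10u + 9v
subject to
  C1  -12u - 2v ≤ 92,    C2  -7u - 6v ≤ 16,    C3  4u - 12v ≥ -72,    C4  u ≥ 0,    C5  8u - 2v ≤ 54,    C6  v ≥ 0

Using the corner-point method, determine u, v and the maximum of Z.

u = 9, v = 9, maximum Z = 171

Feasible corners and Z = 10u + 9v:
  (0, 6) → Z = 54
  (9, 9) → Z = 171
  (0, 0) → Z = 0
  (27/4, 0) → Z = 135/2

The optimum lies where 4u - 12v = -72 and 8u - 2v = 54.
Solving simultaneously gives u = 9, v = 9.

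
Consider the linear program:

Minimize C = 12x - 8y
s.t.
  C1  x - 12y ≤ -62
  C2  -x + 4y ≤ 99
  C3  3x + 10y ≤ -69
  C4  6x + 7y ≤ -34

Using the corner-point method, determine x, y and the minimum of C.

At the optimal vertex, x - 12y = -62 and -x + 4y = 99.
Solving simultaneously gives x = -235/2, y = -37/8.

x = -235/2, y = -37/8, minimum C = -1373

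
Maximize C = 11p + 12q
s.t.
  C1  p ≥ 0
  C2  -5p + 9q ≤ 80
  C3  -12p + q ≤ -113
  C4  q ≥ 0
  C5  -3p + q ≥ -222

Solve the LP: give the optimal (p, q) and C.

p = 1039/11, q = 675/11, maximum C = 19529/11

Extreme points and C = 11p + 12q:
  (1097/103, 1525/103) → C = 30367/103
  (1039/11, 675/11) → C = 19529/11
  (113/12, 0) → C = 1243/12
  (74, 0) → C = 814

At the optimal vertex, -5p + 9q = 80 and -3p + q = -222.
Solving simultaneously gives p = 1039/11, q = 675/11.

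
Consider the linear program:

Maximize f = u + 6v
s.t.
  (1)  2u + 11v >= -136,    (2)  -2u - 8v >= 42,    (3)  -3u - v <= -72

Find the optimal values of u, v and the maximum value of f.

u = 309/11, v = -135/11, maximum f = -501/11

Vertices and f = u + 6v:
  (313/3, -94/3) → f = -251/3
  (928/31, -552/31) → f = -2384/31
  (309/11, -135/11) → f = -501/11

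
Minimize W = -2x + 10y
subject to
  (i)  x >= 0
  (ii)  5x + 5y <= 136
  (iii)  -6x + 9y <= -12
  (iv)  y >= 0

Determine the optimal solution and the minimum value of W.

Feasible corners and W = -2x + 10y:
  (428/25, 252/25) → W = 1664/25
  (136/5, 0) → W = -272/5
  (2, 0) → W = -4

At the optimal vertex, 5x + 5y = 136 and y = 0.
Solving simultaneously gives x = 136/5, y = 0.

x = 136/5, y = 0, minimum W = -272/5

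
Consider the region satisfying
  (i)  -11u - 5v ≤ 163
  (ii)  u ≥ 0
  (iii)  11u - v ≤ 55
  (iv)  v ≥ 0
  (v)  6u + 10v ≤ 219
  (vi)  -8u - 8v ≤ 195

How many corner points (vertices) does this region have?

Pairwise boundary intersections that survive every other constraint:
  (0, 0)
  (0, 219/10)
  (5, 0)
  (769/116, 2079/116)

4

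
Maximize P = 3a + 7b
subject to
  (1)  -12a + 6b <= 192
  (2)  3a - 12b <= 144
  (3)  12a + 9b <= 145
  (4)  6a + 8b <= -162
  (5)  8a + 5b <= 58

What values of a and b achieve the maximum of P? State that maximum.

a = -19, b = -6, maximum P = -99

Feasible corners and P = 3a + 7b:
  (-176/7, -128/7) → P = -1424/7
  (-19, -6) → P = -99
  (-33/4, -225/16) → P = -1971/16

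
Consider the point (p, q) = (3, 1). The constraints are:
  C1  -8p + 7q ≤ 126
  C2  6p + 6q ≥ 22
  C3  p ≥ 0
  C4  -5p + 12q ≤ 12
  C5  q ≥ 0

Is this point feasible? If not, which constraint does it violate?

C1: -17 ≤ 126 ✓
C2: 24 ≥ 22 ✓
C3: 3 ≥ 0 ✓
C4: -3 ≤ 12 ✓
C5: 1 ≥ 0 ✓

feasible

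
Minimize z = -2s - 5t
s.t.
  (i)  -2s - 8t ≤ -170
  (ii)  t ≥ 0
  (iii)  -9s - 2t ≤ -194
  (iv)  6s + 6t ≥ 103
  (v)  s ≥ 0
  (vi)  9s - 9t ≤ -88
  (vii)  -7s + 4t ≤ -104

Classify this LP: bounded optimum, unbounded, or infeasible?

unbounded

From the feasible point (1288/27, 1552/27), moving in the direction (9, 9) keeps every constraint satisfied while z decreases without bound.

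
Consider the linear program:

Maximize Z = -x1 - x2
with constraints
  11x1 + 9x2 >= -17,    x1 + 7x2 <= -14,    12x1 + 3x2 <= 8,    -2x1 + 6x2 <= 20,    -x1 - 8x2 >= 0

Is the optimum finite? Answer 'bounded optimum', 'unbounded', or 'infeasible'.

bounded optimum

Feasible corners and Z = -x1 - x2:
  (7/68, -137/68) → Z = 65/34
  (41/25, -292/75) → Z = 169/75
  (98/81, -176/81) → Z = 26/27
The feasible region has finitely many vertices and no improving ray; the maximum is 169/75 at (41/25, -292/75).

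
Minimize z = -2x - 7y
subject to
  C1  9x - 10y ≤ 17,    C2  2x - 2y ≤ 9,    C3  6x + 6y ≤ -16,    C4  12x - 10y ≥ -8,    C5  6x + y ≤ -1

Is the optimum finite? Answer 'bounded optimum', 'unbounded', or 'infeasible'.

Corner points and z = -2x - 7y:
  (-29/57, -41/19) → z = 919/57
  (-25/3, -46/5) → z = 1216/15
  (-52/33, -12/11) → z = 356/33
The feasible region has finitely many vertices and no improving ray; the minimum is 356/33 at (-52/33, -12/11).

bounded optimum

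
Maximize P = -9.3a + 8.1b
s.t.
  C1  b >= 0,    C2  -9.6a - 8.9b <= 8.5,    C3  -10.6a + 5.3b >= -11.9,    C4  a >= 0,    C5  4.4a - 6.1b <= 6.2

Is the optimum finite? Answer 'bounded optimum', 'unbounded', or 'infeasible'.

From the feasible point (119/106, 0), moving in the direction (0, 1) keeps every constraint satisfied while P increases without bound.

unbounded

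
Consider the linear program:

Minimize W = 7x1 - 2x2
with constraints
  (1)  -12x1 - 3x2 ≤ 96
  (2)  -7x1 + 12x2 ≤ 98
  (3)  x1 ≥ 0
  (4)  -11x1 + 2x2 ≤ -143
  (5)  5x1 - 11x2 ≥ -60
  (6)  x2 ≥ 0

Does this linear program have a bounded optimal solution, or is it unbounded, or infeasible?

Feasible corners and W = 7x1 - 2x2:
  (1693/111, 1375/111) → W = 9101/111
  (13, 0) → W = 91
The feasible region has finitely many vertices and no improving ray; the minimum is 9101/111 at (1693/111, 1375/111).

bounded optimum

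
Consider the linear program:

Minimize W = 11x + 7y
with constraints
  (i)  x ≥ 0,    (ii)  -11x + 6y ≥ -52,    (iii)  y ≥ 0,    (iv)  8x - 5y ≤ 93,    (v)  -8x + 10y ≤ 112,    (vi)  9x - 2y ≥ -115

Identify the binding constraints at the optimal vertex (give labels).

(i) and (iii)

Extreme points and W = 11x + 7y:
  (0, 0) → W = 0
  (0, 56/5) → W = 392/5
  (52/11, 0) → W = 52
  (596/31, 824/31) → W = 12324/31

The minimum is at (0, 0). Substituting into each constraint, equality holds for (i) and (iii); the remaining constraints have slack.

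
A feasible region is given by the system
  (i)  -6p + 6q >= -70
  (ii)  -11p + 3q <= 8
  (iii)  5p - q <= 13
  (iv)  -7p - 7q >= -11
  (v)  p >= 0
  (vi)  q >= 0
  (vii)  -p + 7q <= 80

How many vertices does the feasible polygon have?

3

Of the 21 pairwise boundary intersections, those satisfying every inequality are:
  (0, 11/7)
  (11/7, 0)
  (0, 0)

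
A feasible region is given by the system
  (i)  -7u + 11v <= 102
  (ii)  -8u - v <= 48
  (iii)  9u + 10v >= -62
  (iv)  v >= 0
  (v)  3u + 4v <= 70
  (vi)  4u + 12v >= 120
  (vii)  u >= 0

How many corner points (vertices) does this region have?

Of the 21 pairwise boundary intersections, those satisfying every inequality are:
  (362/61, 796/61)
  (3/4, 39/4)
  (18, 4)

3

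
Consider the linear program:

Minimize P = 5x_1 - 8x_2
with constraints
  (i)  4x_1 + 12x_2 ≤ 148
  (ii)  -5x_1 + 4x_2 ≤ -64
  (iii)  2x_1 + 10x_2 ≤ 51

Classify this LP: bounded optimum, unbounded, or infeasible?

bounded optimum

Feasible corners and P = 5x_1 - 8x_2:
  (217/4, -23/4) → P = 1269/4
  (422/29, 127/58) → P = 1602/29
The feasible region has finitely many vertices and no improving ray; the minimum is 1602/29 at (422/29, 127/58).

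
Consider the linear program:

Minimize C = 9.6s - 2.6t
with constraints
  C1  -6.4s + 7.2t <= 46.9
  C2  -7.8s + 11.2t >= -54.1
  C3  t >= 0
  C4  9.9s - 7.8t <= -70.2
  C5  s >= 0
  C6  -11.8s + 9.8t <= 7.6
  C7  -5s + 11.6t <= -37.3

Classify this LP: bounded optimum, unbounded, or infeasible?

The boundaries -11.8s + 9.8t = 7.6 and -5s + 11.6t = -37.3 meet at (-1745/338, -1839/338), but that point violates t ≥ 0. Every candidate vertex is excluded by some other constraint, so the feasible region is empty.

infeasible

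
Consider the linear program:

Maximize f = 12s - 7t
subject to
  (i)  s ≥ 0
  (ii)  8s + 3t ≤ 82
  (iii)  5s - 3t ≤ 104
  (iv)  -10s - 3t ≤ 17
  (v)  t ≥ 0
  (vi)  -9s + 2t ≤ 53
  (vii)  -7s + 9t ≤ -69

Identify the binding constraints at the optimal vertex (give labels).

(ii) and (v)

Feasible corners and f = 12s - 7t:
  (41/4, 0) → f = 123
  (315/31, 22/93) → f = 11186/93
  (69/7, 0) → f = 828/7

The maximum is at (41/4, 0). Substituting into each constraint, equality holds for (ii) and (v); the remaining constraints have slack.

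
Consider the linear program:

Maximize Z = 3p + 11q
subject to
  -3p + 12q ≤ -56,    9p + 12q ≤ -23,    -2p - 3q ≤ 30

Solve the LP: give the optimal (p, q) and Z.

Corner points and Z = 3p + 11q:
  (11/4, -191/48) → Z = -1705/48
  (-64/11, -202/33) → Z = -2798/33
  (97, -224/3) → Z = -1591/3

The optimum lies where -3p + 12q = -56 and 9p + 12q = -23.
Solving simultaneously gives p = 11/4, q = -191/48.

p = 11/4, q = -191/48, maximum Z = -1705/48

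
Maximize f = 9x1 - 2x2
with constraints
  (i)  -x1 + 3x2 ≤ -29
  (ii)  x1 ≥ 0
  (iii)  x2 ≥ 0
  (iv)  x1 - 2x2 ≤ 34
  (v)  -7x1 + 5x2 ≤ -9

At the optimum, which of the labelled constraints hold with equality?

Corner points and f = 9x1 - 2x2:
  (29, 0) → f = 261
  (44, 5) → f = 386
  (34, 0) → f = 306

The maximum is at (44, 5). Substituting into each constraint, equality holds for (i) and (iv); the remaining constraints have slack.

(i) and (iv)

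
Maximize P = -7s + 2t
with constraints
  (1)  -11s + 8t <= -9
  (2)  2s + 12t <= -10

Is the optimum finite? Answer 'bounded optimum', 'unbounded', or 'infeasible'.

From the feasible point (7/37, -32/37), moving in the direction (-8, -11) keeps every constraint satisfied while P increases without bound.

unbounded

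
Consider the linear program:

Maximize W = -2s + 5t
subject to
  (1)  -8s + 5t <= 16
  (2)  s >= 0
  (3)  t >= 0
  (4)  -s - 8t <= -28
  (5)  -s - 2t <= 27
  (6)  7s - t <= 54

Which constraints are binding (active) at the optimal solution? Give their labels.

(1) and (6)

Vertices and W = -2s + 5t:
  (4/23, 80/23) → W = 392/23
  (286/27, 544/27) → W = 716/9
  (460/57, 142/57) → W = -70/19

The maximum is at (286/27, 544/27). Substituting into each constraint, equality holds for (1) and (6); the remaining constraints have slack.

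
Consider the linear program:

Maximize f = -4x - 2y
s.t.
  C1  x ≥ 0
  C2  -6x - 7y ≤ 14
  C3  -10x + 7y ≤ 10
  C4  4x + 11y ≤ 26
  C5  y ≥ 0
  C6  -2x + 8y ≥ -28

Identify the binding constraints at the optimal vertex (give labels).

C1 and C5

Extreme points and f = -4x - 2y:
  (0, 10/7) → f = -20/7
  (0, 0) → f = 0
  (12/23, 50/23) → f = -148/23
  (13/2, 0) → f = -26

The maximum is at (0, 0). Substituting into each constraint, equality holds for C1 and C5; the remaining constraints have slack.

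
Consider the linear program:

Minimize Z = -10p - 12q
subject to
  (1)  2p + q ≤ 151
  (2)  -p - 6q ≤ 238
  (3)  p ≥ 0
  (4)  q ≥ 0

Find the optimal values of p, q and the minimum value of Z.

p = 0, q = 151, minimum Z = -1812

Corner points and Z = -10p - 12q:
  (0, 151) → Z = -1812
  (151/2, 0) → Z = -755
  (0, 0) → Z = 0

The optimum lies where 2p + q = 151 and p = 0.
Solving simultaneously gives p = 0, q = 151.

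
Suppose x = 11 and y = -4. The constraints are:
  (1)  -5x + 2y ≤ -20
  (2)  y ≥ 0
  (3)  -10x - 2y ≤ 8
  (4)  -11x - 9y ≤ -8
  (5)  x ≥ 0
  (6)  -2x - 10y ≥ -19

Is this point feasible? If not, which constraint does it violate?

Constraint (2): y = -4, which is not ≥ 0. All other constraints are satisfied.

not feasible — violates (2)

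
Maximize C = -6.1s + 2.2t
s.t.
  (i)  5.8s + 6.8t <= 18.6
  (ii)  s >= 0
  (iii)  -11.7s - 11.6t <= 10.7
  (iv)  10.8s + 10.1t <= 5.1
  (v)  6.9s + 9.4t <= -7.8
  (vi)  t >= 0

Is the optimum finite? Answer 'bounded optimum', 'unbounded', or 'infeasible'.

The boundaries s = 0 and -11.7s - 11.6t = 10.7 meet at (0, -107/116), but that point violates t ≥ 0. Every candidate vertex is excluded by some other constraint, so the feasible region is empty.

infeasible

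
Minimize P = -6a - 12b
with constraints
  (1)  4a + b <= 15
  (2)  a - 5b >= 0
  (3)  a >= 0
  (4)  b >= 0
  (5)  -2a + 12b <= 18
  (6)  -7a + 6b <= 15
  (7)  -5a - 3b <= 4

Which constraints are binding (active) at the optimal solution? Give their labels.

(1) and (2)

Corner points and P = -6a - 12b:
  (25/7, 5/7) → P = -30
  (15/4, 0) → P = -45/2
  (0, 0) → P = 0

The minimum is at (25/7, 5/7). Substituting into each constraint, equality holds for (1) and (2); the remaining constraints have slack.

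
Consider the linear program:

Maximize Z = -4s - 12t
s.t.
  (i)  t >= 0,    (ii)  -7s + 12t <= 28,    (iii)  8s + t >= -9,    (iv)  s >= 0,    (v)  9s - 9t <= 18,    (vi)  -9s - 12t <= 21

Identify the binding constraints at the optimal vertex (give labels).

Feasible corners and Z = -4s - 12t:
  (0, 0) → Z = 0
  (2, 0) → Z = -8
  (0, 7/3) → Z = -28
  (52/5, 42/5) → Z = -712/5

The maximum is at (0, 0). Substituting into each constraint, equality holds for (i) and (iv); the remaining constraints have slack.

(i) and (iv)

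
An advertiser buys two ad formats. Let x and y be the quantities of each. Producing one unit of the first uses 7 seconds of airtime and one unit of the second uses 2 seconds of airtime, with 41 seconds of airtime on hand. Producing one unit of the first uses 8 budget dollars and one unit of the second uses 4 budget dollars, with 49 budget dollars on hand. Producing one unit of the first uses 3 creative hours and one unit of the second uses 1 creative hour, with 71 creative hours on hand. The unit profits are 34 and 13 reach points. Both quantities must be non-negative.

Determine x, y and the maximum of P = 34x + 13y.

The optimum lies where 7x + 2y = 41 and 8x + 4y = 49.
Solving simultaneously gives x = 11/2, y = 5/4.

x = 11/2, y = 5/4, maximum P = 813/4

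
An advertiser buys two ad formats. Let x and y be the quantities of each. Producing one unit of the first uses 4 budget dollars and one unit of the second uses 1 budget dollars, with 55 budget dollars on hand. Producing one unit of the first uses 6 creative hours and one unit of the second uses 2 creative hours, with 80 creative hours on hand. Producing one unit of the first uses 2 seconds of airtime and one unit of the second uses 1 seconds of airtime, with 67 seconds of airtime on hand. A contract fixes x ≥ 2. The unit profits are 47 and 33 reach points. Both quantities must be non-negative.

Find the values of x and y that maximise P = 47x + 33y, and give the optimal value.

x = 2, y = 34, maximum P = 1216

Feasible corners and P = 47x + 33y:
  (40/3, 0) → P = 1880/3
  (2, 0) → P = 94
  (2, 34) → P = 1216

The binding constraints are 6x + 2y = 80 and x = 2.
Solving simultaneously gives x = 2, y = 34.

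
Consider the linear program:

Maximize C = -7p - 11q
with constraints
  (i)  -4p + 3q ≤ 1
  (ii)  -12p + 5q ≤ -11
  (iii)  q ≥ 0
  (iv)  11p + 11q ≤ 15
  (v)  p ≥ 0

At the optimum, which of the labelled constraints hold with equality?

(ii) and (iii)

Corner points and C = -7p - 11q:
  (11/12, 0) → C = -77/12
  (196/187, 59/187) → C = -2021/187
  (15/11, 0) → C = -105/11

The maximum is at (11/12, 0). Substituting into each constraint, equality holds for (ii) and (iii); the remaining constraints have slack.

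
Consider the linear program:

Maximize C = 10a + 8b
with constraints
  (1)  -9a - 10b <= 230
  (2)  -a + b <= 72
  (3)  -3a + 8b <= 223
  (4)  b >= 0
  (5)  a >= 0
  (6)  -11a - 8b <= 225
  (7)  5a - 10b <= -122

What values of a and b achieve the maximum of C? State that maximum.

Vertices and C = 10a + 8b:
  (0, 223/8) → C = 223
  (627/5, 749/10) → C = 9266/5
  (0, 61/5) → C = 488/5

a = 627/5, b = 749/10, maximum C = 9266/5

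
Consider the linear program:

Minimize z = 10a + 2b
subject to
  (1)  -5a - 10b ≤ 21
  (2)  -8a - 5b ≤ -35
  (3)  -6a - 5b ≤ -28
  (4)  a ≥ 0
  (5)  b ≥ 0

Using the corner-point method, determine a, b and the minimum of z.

Feasible corners and z = 10a + 2b:
  (7/2, 7/5) → z = 189/5
  (0, 7) → z = 14
  (14/3, 0) → z = 140/3
The feasible region is unbounded (it extends along (0, 1), (1, 0)), but z strictly increases along every unbounded feasible direction, so there is no improving ray and the minimum is attained at a vertex.

a = 0, b = 7, minimum z = 14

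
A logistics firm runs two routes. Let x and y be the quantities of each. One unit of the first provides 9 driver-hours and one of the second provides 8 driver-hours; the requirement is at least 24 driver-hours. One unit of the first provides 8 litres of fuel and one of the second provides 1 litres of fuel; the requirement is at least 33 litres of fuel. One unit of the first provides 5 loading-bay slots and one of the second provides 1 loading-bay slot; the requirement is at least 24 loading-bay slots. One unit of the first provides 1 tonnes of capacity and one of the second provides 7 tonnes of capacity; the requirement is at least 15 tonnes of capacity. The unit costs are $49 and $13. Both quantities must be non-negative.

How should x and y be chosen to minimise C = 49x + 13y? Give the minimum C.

x = 9/2, y = 3/2, minimum C = 240

Extreme points and C = 49x + 13y:
  (0, 33) → C = 429
  (15, 0) → C = 735
  (3, 9) → C = 264
  (9/2, 3/2) → C = 240
The feasible region is unbounded (it extends along (0, 1), (1, 0)), but C strictly increases along every unbounded feasible direction, so there is no improving ray and the minimum is attained at a vertex.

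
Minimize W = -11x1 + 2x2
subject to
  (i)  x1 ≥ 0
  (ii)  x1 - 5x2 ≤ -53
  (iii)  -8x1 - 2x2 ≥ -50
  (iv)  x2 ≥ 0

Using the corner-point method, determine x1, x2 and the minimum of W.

x1 = 24/7, x2 = 79/7, minimum W = -106/7

Corner points and W = -11x1 + 2x2:
  (0, 53/5) → W = 106/5
  (0, 25) → W = 50
  (24/7, 79/7) → W = -106/7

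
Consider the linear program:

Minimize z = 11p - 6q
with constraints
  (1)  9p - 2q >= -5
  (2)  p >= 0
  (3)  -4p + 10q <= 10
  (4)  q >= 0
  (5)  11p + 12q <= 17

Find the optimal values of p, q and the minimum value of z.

Vertices and z = 11p - 6q:
  (0, 1) → z = -6
  (0, 0) → z = 0
  (25/79, 89/79) → z = -259/79
  (17/11, 0) → z = 17

At the optimal vertex, p = 0 and -4p + 10q = 10.
Solving simultaneously gives p = 0, q = 1.

p = 0, q = 1, minimum z = -6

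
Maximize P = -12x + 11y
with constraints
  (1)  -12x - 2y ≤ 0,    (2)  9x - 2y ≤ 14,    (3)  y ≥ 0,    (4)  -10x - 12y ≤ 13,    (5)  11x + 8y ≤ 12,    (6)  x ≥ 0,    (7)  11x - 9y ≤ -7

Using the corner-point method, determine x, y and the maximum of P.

The binding constraints are 11x + 8y = 12 and x = 0.
Solving simultaneously gives x = 0, y = 3/2.

x = 0, y = 3/2, maximum P = 33/2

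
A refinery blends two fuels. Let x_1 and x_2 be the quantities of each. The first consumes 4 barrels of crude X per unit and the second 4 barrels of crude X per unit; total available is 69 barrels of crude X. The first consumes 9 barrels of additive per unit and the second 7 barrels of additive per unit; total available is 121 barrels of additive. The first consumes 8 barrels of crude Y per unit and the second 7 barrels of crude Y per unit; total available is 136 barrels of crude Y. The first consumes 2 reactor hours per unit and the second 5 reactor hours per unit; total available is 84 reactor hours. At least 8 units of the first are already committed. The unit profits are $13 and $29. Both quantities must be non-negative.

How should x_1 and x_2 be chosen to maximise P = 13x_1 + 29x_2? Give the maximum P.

x_1 = 8, x_2 = 7, maximum P = 307

Vertices and P = 13x_1 + 29x_2:
  (121/9, 0) → P = 1573/9
  (8, 0) → P = 104
  (8, 7) → P = 307

At the optimal vertex, 9x_1 + 7x_2 = 121 and x_1 = 8.
Solving simultaneously gives x_1 = 8, x_2 = 7.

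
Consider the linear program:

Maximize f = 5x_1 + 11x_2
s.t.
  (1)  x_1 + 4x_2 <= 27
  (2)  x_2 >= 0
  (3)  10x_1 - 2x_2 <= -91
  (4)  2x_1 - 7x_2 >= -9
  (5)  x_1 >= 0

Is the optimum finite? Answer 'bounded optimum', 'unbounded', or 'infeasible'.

The boundaries x_1 + 4x_2 = 27 and x_2 = 0 meet at (27, 0), but that point violates 10x_1 - 2x_2 ≤ -91. Every candidate vertex is excluded by some other constraint, so the feasible region is empty.

infeasible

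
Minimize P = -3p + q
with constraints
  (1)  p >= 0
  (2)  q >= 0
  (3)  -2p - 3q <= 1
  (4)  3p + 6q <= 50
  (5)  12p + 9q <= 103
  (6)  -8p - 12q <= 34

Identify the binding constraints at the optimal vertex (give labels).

Extreme points and P = -3p + q:
  (0, 0) → P = 0
  (0, 25/3) → P = 25/3
  (103/12, 0) → P = -103/4
  (56/15, 97/15) → P = -71/15

The minimum is at (103/12, 0). Substituting into each constraint, equality holds for (2) and (5); the remaining constraints have slack.

(2) and (5)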